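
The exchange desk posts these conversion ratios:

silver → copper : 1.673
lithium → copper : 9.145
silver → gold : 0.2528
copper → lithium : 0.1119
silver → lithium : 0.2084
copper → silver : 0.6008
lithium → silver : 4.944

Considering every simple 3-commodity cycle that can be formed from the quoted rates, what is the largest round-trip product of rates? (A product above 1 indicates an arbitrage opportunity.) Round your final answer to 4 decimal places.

1.1450

copper→silver→lithium→copper: 0.6008 × 0.2084 × 9.145 = 1.14502
copper→lithium→silver→copper: 0.1119 × 4.944 × 1.673 = 0.92556
Maximum is copper→silver→lithium→copper at 1.1450; arbitrage exists.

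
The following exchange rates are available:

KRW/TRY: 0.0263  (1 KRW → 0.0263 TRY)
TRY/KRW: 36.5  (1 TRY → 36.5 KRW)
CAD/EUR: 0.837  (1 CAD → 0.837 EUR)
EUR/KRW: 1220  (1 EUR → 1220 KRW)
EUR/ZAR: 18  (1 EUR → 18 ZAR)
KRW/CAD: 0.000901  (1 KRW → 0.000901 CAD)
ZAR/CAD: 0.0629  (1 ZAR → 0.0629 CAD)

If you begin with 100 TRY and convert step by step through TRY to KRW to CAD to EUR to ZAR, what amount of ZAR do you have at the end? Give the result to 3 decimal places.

49.547

100 TRY × 36.5 = 3650 KRW
3650 KRW × 0.000901 = 3.28865 CAD
3.28865 CAD × 0.837 = 2.75260005 EUR
2.75260005 EUR × 18 = 49.5468009 ZAR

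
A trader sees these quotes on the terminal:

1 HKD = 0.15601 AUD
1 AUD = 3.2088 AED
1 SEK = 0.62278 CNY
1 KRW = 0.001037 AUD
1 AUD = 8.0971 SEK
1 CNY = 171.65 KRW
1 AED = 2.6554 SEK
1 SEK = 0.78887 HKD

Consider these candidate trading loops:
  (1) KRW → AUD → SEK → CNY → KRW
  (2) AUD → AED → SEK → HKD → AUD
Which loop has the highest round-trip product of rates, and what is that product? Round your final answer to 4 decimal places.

1.0486

(1) 0.001037 × 8.0971 × 0.62278 × 171.65 = 0.89761
(2) 3.2088 × 2.6554 × 0.78887 × 0.15601 = 1.04865
Highest is cycle (2) at 1.0486 (>1, arbitrage).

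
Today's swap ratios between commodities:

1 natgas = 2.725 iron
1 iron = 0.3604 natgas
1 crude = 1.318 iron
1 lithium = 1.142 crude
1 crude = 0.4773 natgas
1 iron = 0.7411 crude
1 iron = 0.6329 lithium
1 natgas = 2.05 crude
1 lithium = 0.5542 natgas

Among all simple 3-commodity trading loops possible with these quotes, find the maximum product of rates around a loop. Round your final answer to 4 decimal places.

0.9738

crude→iron→natgas→crude: 1.318 × 0.3604 × 2.05 = 0.97376
crude→natgas→iron→crude: 0.4773 × 2.725 × 0.7411 = 0.96391
natgas→iron→lithium→natgas: 2.725 × 0.6329 × 0.5542 = 0.95580
crude→iron→lithium→crude: 1.318 × 0.6329 × 1.142 = 0.95261
Maximum is crude→iron→natgas→crude at 0.9738; no arbitrage — every cycle loses value.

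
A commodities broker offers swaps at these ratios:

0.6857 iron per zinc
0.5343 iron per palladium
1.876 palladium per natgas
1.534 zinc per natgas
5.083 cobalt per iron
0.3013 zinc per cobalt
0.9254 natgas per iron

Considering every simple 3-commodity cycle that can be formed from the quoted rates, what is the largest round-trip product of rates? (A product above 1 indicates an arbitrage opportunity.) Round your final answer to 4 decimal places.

iron→cobalt→zinc→iron: 5.083 × 0.3013 × 0.6857 = 1.05015
iron→natgas→zinc→iron: 0.9254 × 1.534 × 0.6857 = 0.97339
iron→natgas→palladium→iron: 0.9254 × 1.876 × 0.5343 = 0.92757
Maximum is iron→cobalt→zinc→iron at 1.0502; arbitrage exists.

1.0502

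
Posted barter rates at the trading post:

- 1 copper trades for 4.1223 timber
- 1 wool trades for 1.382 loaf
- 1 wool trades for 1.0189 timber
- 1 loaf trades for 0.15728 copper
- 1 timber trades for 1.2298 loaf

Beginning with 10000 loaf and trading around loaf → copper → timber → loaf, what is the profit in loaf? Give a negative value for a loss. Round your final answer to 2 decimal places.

10000 loaf × 0.15728 = 1572.8 copper
1572.8 copper × 4.1223 = 6483.55344 timber
6483.55344 timber × 1.2298 = 7973.474020512 loaf
Net change: 7973.474020512 − 10000 = -2026.525979488 loaf

-2026.53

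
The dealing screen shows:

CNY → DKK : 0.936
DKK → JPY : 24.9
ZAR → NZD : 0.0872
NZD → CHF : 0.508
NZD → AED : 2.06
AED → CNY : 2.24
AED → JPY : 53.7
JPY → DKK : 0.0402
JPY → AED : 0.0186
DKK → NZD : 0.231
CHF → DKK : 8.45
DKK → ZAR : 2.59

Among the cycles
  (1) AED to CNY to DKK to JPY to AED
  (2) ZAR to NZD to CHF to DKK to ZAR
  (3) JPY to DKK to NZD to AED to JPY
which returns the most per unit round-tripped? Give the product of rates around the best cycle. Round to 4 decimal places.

(1) 2.24 × 0.936 × 24.9 × 0.0186 = 0.97104
(2) 0.0872 × 0.508 × 8.45 × 2.59 = 0.96948
(3) 0.0402 × 0.231 × 2.06 × 53.7 = 1.02726
Highest is cycle (3) at 1.0273 (>1, arbitrage).

1.0273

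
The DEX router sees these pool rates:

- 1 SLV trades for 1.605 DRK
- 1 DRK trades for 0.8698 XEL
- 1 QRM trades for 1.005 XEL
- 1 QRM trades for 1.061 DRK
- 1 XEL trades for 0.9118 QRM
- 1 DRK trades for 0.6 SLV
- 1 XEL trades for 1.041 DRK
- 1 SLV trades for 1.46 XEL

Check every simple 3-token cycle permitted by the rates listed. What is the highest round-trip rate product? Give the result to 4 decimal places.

0.9119

SLV→XEL→DRK→SLV: 1.46 × 1.041 × 0.6 = 0.91192
DRK→XEL→QRM→DRK: 0.8698 × 0.9118 × 1.061 = 0.84146
Maximum is SLV→XEL→DRK→SLV at 0.9119; no arbitrage — every cycle loses value.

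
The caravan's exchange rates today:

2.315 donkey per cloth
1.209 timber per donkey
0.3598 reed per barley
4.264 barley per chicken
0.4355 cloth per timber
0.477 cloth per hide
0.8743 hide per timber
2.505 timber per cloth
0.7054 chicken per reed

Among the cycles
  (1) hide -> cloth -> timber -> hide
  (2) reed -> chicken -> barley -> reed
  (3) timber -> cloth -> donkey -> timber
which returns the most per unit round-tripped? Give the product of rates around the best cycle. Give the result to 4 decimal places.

(1) 0.477 × 2.505 × 0.8743 = 1.04469
(2) 0.7054 × 4.264 × 0.3598 = 1.08222
(3) 0.4355 × 2.315 × 1.209 = 1.21889
Highest is cycle (3) at 1.2189 (>1, arbitrage).

1.2189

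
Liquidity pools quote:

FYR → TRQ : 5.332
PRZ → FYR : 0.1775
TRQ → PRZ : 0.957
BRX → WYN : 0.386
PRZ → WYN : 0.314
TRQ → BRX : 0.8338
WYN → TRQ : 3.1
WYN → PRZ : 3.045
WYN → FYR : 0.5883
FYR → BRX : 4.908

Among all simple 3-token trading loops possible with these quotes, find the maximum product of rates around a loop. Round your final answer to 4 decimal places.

BRX→WYN→FYR→BRX: 0.386 × 0.5883 × 4.908 = 1.11453
BRX→WYN→TRQ→BRX: 0.386 × 3.1 × 0.8338 = 0.99773
WYN→TRQ→PRZ→WYN: 3.1 × 0.957 × 0.314 = 0.93154
PRZ→FYR→TRQ→PRZ: 0.1775 × 5.332 × 0.957 = 0.90573
Maximum is BRX→WYN→FYR→BRX at 1.1145; arbitrage exists.

1.1145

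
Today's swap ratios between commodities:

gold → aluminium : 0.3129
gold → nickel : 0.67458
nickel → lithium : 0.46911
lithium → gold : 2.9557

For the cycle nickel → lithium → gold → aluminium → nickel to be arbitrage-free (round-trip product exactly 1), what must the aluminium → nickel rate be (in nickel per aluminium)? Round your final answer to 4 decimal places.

Known legs of the cycle: 0.46911 × 2.9557 × 0.3129 = 0.4338510028083
For no arbitrage the full-cycle product must be 1, so the missing rate is 1 / 0.4338510028083 ≈ 2.304939.

2.3049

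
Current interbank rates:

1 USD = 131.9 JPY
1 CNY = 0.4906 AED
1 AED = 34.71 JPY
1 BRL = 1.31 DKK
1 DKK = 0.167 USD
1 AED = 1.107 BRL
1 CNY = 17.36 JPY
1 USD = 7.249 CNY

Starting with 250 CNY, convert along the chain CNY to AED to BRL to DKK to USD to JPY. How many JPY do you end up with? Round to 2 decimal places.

250 CNY × 0.4906 = 122.65 AED
122.65 AED × 1.107 = 135.77355 BRL
135.77355 BRL × 1.31 = 177.8633505 DKK
177.8633505 DKK × 0.167 = 29.7031795335 USD
29.7031795335 USD × 131.9 = 3917.84938046865 JPY

3917.85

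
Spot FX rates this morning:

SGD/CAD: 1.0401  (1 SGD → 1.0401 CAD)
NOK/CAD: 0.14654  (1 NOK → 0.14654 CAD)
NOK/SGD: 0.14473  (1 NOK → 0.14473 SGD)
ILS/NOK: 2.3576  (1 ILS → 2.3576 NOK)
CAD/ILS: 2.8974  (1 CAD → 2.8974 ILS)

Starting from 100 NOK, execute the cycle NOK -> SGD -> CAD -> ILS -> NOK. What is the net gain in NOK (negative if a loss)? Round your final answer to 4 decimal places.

100 NOK × 0.14473 = 14.473 SGD
14.473 SGD × 1.0401 = 15.0533673 CAD
15.0533673 CAD × 2.8974 = 43.61562641502 ILS
43.61562641502 ILS × 2.3576 = 102.828200836051152 NOK
Net change: 102.828200836051152 − 100 = 2.828200836051152 NOK

2.8282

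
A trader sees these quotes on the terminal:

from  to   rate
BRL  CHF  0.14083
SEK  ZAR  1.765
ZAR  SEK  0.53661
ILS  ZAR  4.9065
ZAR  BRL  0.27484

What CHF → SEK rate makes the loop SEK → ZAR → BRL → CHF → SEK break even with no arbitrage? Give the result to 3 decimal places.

14.638

Known legs of the cycle: 1.765 × 0.27484 × 0.14083 = 0.068315590858
For no arbitrage the full-cycle product must be 1, so the missing rate is 1 / 0.068315590858 ≈ 14.63795.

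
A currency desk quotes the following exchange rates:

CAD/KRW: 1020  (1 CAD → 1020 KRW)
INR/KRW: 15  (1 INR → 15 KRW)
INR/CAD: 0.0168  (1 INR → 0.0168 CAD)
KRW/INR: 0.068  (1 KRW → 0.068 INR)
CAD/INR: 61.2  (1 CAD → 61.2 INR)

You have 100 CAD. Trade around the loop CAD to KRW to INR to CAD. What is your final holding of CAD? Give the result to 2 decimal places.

100 CAD × 1020 = 102000 KRW
102000 KRW × 0.068 = 6936 INR
6936 INR × 0.0168 = 116.5248 CAD

116.52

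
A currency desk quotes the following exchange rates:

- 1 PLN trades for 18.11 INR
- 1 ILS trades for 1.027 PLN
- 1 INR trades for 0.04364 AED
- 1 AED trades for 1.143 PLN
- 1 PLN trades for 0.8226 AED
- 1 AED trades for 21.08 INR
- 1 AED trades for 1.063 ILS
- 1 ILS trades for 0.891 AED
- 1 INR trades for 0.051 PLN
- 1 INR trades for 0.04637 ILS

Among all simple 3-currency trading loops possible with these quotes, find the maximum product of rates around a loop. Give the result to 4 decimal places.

0.9033

INR→AED→PLN→INR: 0.04364 × 1.143 × 18.11 = 0.90334
PLN→AED→ILS→PLN: 0.8226 × 1.063 × 1.027 = 0.89803
INR→PLN→AED→INR: 0.051 × 0.8226 × 21.08 = 0.88436
INR→ILS→AED→INR: 0.04637 × 0.891 × 21.08 = 0.87093
INR→ILS→PLN→INR: 0.04637 × 1.027 × 18.11 = 0.86243
Maximum is INR→AED→PLN→INR at 0.9033; no arbitrage — every cycle loses value.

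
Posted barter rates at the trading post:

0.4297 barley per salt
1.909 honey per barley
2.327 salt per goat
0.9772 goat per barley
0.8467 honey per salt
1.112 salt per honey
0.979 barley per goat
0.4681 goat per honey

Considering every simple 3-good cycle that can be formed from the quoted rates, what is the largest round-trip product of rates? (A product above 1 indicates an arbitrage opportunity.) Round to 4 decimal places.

0.9771

barley→goat→salt→barley: 0.9772 × 2.327 × 0.4297 = 0.97711
honey→goat→salt→honey: 0.4681 × 2.327 × 0.8467 = 0.92228
barley→honey→salt→barley: 1.909 × 1.112 × 0.4297 = 0.91217
barley→honey→goat→barley: 1.909 × 0.4681 × 0.979 = 0.87484
Maximum is barley→goat→salt→barley at 0.9771; no arbitrage — every cycle loses value.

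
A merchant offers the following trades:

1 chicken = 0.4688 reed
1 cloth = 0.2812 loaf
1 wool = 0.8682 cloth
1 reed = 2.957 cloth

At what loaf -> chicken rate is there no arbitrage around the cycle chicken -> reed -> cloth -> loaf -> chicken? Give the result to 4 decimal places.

2.5653

Known legs of the cycle: 0.4688 × 2.957 × 0.2812 = 0.38981113792
For no arbitrage the full-cycle product must be 1, so the missing rate is 1 / 0.38981113792 ≈ 2.565345.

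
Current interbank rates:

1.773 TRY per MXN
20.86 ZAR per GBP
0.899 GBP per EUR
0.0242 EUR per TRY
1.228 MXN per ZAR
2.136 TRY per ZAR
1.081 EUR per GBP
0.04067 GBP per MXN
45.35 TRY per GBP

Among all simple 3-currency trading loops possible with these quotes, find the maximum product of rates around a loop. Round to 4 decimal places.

1.0418

GBP→ZAR→MXN→GBP: 20.86 × 1.228 × 0.04067 = 1.04181
GBP→TRY→EUR→GBP: 45.35 × 0.0242 × 0.899 = 0.98663
Maximum is GBP→ZAR→MXN→GBP at 1.0418; arbitrage exists.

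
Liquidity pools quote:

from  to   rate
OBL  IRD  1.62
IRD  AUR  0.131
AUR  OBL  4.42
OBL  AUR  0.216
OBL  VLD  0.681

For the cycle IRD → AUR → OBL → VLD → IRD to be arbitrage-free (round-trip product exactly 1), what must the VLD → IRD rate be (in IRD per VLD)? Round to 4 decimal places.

2.5361

Known legs of the cycle: 0.131 × 4.42 × 0.681 = 0.39431262
For no arbitrage the full-cycle product must be 1, so the missing rate is 1 / 0.39431262 ≈ 2.536059.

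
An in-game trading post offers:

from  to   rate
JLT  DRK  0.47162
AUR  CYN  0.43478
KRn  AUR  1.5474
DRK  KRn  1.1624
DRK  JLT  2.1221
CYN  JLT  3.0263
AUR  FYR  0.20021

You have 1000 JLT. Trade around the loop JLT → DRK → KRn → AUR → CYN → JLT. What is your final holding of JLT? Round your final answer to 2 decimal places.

1000 JLT × 0.47162 = 471.62 DRK
471.62 DRK × 1.1624 = 548.211088 KRn
548.211088 KRn × 1.5474 = 848.3018375712 AUR
848.3018375712 AUR × 0.43478 = 368.824672939206336 CYN
368.824672939206336 CYN × 3.0263 = 1116.1741077159201346368 JLT

1116.17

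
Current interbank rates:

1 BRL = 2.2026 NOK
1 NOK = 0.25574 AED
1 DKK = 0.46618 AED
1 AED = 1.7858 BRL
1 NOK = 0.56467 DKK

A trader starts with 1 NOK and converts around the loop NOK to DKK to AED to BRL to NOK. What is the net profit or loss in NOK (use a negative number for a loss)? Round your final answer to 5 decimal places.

1 NOK × 0.56467 = 0.56467 DKK
0.56467 DKK × 0.46618 = 0.2632378606 AED
0.2632378606 AED × 1.7858 = 0.47009017145948 BRL
0.47009017145948 BRL × 2.2026 = 1.035420611656650648 NOK
Net change: 1.035420611656650648 − 1 = 0.035420611656650648 NOK

0.03542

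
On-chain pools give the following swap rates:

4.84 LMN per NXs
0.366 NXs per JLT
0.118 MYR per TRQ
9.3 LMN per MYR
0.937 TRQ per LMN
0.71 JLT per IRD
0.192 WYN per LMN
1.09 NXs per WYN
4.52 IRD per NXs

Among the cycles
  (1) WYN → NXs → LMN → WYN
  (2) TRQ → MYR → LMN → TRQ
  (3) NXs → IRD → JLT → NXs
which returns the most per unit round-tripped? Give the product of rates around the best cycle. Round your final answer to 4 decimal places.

1.1746

(1) 1.09 × 4.84 × 0.192 = 1.01292
(2) 0.118 × 9.3 × 0.937 = 1.02826
(3) 4.52 × 0.71 × 0.366 = 1.17457
Highest is cycle (3) at 1.1746 (>1, arbitrage).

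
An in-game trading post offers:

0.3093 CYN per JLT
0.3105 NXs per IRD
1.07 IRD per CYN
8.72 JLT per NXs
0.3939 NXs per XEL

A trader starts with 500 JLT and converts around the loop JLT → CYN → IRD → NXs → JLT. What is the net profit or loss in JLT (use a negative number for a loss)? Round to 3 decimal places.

-51.965

500 JLT × 0.3093 = 154.65 CYN
154.65 CYN × 1.07 = 165.4755 IRD
165.4755 IRD × 0.3105 = 51.38014275 NXs
51.38014275 NXs × 8.72 = 448.03484478 JLT
Net change: 448.03484478 − 500 = -51.96515522 JLT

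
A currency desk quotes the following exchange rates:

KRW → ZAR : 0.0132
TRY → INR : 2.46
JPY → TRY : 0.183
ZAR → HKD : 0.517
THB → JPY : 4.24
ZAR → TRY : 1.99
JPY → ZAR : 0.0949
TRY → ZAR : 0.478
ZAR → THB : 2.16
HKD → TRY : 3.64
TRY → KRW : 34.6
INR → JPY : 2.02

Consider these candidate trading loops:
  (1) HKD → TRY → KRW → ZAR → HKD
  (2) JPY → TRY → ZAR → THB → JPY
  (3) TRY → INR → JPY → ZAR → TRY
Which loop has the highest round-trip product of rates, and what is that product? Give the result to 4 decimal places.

(1) 3.64 × 34.6 × 0.0132 × 0.517 = 0.85949
(2) 0.183 × 0.478 × 2.16 × 4.24 = 0.80112
(3) 2.46 × 2.02 × 0.0949 × 1.99 = 0.93844
Highest is cycle (3) at 0.9384 (≤1, no arbitrage).

0.9384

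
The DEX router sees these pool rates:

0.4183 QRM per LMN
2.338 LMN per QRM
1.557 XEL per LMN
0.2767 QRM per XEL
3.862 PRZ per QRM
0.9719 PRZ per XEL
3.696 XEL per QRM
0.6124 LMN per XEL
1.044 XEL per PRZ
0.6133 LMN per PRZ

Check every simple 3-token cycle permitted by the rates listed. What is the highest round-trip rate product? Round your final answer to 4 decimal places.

1.1156

XEL→QRM→PRZ→XEL: 0.2767 × 3.862 × 1.044 = 1.11563
XEL→QRM→LMN→XEL: 0.2767 × 2.338 × 1.557 = 1.00726
LMN→QRM→PRZ→LMN: 0.4183 × 3.862 × 0.6133 = 0.99077
XEL→LMN→QRM→XEL: 0.6124 × 0.4183 × 3.696 = 0.94679
XEL→PRZ→LMN→XEL: 0.9719 × 0.6133 × 1.557 = 0.92808
Maximum is XEL→QRM→PRZ→XEL at 1.1156; arbitrage exists.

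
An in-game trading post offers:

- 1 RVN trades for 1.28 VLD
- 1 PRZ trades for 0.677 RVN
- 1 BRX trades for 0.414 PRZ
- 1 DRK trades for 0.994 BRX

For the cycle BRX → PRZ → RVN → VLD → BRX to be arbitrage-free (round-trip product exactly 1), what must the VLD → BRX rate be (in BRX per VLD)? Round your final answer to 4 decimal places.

Known legs of the cycle: 0.414 × 0.677 × 1.28 = 0.35875584
For no arbitrage the full-cycle product must be 1, so the missing rate is 1 / 0.35875584 ≈ 2.787411.

2.7874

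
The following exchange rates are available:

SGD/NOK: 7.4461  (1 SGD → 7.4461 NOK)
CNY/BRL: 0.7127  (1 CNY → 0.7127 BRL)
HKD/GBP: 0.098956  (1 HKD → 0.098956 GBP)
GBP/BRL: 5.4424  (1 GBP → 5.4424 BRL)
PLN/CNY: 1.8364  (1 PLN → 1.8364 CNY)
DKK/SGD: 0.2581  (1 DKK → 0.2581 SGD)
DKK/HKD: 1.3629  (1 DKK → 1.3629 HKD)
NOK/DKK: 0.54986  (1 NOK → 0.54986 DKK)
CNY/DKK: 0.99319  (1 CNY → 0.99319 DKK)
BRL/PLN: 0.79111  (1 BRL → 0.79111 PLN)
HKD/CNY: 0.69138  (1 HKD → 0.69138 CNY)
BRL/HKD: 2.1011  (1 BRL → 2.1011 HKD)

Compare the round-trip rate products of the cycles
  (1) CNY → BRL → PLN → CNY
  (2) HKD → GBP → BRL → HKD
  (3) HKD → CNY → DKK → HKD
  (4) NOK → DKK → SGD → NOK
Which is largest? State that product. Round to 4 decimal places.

1.1316

(1) 0.7127 × 0.79111 × 1.8364 = 1.03541
(2) 0.098956 × 5.4424 × 2.1011 = 1.13156
(3) 0.69138 × 0.99319 × 1.3629 = 0.93586
(4) 0.54986 × 0.2581 × 7.4461 = 1.05674
Highest is cycle (2) at 1.1316 (>1, arbitrage).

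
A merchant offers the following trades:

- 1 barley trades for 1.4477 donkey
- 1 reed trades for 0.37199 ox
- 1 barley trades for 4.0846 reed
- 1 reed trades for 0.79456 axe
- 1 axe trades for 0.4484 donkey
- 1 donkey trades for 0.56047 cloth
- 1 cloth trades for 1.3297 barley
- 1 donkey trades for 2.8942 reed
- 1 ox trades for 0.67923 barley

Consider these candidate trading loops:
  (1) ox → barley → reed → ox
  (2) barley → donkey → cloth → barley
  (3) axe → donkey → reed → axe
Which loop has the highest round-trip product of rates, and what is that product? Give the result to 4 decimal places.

(1) 0.67923 × 4.0846 × 0.37199 = 1.03204
(2) 1.4477 × 0.56047 × 1.3297 = 1.07891
(3) 0.4484 × 2.8942 × 0.79456 = 1.03115
Highest is cycle (2) at 1.0789 (>1, arbitrage).

1.0789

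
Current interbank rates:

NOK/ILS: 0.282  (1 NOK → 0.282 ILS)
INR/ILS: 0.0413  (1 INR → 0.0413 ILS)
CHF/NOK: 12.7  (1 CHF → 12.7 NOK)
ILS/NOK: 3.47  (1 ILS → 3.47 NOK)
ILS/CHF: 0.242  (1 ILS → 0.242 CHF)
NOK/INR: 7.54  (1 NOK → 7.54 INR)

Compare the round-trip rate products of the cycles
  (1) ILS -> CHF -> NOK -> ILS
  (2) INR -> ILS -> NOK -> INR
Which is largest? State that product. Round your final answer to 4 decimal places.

(1) 0.242 × 12.7 × 0.282 = 0.86670
(2) 0.0413 × 3.47 × 7.54 = 1.08056
Highest is cycle (2) at 1.0806 (>1, arbitrage).

1.0806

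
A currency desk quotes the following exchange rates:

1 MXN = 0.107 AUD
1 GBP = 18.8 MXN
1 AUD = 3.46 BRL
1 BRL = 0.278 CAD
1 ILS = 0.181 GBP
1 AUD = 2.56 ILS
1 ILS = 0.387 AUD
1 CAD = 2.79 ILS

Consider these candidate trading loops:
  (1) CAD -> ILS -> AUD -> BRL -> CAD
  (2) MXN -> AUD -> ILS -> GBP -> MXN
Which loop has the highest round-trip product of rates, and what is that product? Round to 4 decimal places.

1.0386

(1) 2.79 × 0.387 × 3.46 × 0.278 = 1.03857
(2) 0.107 × 2.56 × 0.181 × 18.8 = 0.93209
Highest is cycle (1) at 1.0386 (>1, arbitrage).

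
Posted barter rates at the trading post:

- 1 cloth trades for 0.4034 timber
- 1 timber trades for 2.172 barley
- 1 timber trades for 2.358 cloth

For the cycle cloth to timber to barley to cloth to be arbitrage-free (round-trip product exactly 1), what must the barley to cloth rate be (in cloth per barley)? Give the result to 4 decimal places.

Known legs of the cycle: 0.4034 × 2.172 = 0.8761848
For no arbitrage the full-cycle product must be 1, so the missing rate is 1 / 0.8761848 ≈ 1.141312.

1.1413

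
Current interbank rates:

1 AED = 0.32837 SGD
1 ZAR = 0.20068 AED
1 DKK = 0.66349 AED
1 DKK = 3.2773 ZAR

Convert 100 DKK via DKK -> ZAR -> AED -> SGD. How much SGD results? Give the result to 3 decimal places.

100 DKK × 3.2773 = 327.73 ZAR
327.73 ZAR × 0.20068 = 65.7688564 AED
65.7688564 AED × 0.32837 = 21.596519376068 SGD

21.597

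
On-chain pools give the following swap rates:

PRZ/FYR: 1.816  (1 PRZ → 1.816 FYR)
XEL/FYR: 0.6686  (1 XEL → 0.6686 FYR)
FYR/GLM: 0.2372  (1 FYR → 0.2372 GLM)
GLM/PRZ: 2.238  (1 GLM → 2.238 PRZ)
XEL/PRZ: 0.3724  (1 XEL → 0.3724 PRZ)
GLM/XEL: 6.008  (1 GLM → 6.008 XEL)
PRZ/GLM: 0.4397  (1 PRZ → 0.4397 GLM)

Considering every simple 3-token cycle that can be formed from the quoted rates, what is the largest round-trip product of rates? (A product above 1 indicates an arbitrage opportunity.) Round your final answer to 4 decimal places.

PRZ→GLM→XEL→PRZ: 0.4397 × 6.008 × 0.3724 = 0.98378
PRZ→FYR→GLM→PRZ: 1.816 × 0.2372 × 2.238 = 0.96403
FYR→GLM→XEL→FYR: 0.2372 × 6.008 × 0.6686 = 0.95282
Maximum is PRZ→GLM→XEL→PRZ at 0.9838; no arbitrage — every cycle loses value.

0.9838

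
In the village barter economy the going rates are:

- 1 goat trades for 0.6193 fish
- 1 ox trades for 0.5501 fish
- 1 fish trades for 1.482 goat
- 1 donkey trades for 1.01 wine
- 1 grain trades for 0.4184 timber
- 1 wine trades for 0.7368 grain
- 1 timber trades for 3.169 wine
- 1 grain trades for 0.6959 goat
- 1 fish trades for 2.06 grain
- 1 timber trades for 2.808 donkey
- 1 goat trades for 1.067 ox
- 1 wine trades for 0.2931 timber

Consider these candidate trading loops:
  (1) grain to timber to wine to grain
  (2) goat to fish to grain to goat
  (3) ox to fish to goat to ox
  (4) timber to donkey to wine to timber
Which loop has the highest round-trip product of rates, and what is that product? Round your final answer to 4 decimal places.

0.9769

(1) 0.4184 × 3.169 × 0.7368 = 0.97693
(2) 0.6193 × 2.06 × 0.6959 = 0.88780
(3) 0.5501 × 1.482 × 1.067 = 0.86987
(4) 2.808 × 1.01 × 0.2931 = 0.83126
Highest is cycle (1) at 0.9769 (≤1, no arbitrage).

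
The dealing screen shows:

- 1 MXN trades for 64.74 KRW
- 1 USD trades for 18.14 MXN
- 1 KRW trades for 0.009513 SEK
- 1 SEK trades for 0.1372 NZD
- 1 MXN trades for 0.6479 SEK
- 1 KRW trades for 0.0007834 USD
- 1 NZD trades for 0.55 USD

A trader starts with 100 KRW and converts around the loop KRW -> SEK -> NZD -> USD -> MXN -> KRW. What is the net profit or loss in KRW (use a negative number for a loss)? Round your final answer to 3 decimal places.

100 KRW × 0.009513 = 0.9513 SEK
0.9513 SEK × 0.1372 = 0.13051836 NZD
0.13051836 NZD × 0.55 = 0.071785098 USD
0.071785098 USD × 18.14 = 1.30218167772 MXN
1.30218167772 MXN × 64.74 = 84.3032418155928 KRW
Net change: 84.3032418155928 − 100 = -15.6967581844072 KRW

-15.697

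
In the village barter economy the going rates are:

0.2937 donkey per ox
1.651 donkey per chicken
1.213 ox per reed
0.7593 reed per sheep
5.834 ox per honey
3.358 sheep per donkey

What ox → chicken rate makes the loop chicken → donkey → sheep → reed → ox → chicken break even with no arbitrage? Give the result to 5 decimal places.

0.19584

Known legs of the cycle: 1.651 × 3.358 × 0.7593 × 1.213 = 5.1062487293922
For no arbitrage the full-cycle product must be 1, so the missing rate is 1 / 5.1062487293922 ≈ 0.1958385.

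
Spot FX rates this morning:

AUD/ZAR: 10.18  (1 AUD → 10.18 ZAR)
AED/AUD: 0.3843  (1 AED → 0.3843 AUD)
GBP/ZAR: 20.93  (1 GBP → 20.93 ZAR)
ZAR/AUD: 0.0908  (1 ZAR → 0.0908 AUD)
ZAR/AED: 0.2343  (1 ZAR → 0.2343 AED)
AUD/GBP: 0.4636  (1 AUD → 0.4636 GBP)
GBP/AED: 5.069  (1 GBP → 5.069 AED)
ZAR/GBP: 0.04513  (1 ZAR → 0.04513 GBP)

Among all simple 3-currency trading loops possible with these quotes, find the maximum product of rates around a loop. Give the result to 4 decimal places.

0.9166

ZAR→AED→AUD→ZAR: 0.2343 × 0.3843 × 10.18 = 0.91662
AED→AUD→GBP→AED: 0.3843 × 0.4636 × 5.069 = 0.90310
ZAR→AUD→GBP→ZAR: 0.0908 × 0.4636 × 20.93 = 0.88105
Maximum is ZAR→AED→AUD→ZAR at 0.9166; no arbitrage — every cycle loses value.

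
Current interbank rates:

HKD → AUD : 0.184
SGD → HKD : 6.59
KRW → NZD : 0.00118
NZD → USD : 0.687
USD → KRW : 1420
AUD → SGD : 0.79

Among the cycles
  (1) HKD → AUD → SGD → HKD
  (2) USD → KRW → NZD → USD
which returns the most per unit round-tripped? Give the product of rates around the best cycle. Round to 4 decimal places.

1.1511

(1) 0.184 × 0.79 × 6.59 = 0.95792
(2) 1420 × 0.00118 × 0.687 = 1.15114
Highest is cycle (2) at 1.1511 (>1, arbitrage).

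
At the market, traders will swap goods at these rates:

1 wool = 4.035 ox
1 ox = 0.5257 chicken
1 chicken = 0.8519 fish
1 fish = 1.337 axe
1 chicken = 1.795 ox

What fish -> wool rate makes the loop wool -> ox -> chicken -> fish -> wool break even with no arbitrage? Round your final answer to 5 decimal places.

0.55339

Known legs of the cycle: 4.035 × 0.5257 × 0.8519 = 1.80704985405
For no arbitrage the full-cycle product must be 1, so the missing rate is 1 / 1.80704985405 ≈ 0.5533882.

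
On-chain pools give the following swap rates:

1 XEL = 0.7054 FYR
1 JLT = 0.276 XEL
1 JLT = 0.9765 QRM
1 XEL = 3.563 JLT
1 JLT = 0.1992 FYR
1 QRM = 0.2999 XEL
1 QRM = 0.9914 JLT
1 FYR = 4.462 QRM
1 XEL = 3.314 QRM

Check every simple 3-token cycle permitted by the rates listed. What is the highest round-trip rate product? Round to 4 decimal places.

1.0434

QRM→XEL→JLT→QRM: 0.2999 × 3.563 × 0.9765 = 1.04343
QRM→XEL→FYR→QRM: 0.2999 × 0.7054 × 4.462 = 0.94393
QRM→JLT→XEL→QRM: 0.9914 × 0.276 × 3.314 = 0.90680
QRM→JLT→FYR→QRM: 0.9914 × 0.1992 × 4.462 = 0.88119
Maximum is QRM→XEL→JLT→QRM at 1.0434; arbitrage exists.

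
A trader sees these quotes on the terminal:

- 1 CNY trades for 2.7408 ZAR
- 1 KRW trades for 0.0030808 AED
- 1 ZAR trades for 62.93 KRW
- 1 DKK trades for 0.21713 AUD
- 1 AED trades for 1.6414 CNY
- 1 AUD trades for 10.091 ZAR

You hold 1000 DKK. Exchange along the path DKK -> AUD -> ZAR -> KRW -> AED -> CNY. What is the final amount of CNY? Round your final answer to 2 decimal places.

697.25

1000 DKK × 0.21713 = 217.13 AUD
217.13 AUD × 10.091 = 2191.05883 ZAR
2191.05883 ZAR × 62.93 = 137883.3321719 KRW
137883.3321719 KRW × 0.0030808 = 424.79096975518952 AED
424.79096975518952 AED × 1.6414 = 697.251897756168078128 CNY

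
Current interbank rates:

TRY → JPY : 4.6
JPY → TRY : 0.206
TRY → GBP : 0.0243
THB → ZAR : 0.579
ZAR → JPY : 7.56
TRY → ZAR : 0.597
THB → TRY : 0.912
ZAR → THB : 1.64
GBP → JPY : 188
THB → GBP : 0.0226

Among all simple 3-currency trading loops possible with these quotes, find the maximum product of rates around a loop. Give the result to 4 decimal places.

0.9411

GBP→JPY→TRY→GBP: 188 × 0.206 × 0.0243 = 0.94109
TRY→ZAR→JPY→TRY: 0.597 × 7.56 × 0.206 = 0.92974
THB→TRY→ZAR→THB: 0.912 × 0.597 × 1.64 = 0.89292
Maximum is GBP→JPY→TRY→GBP at 0.9411; no arbitrage — every cycle loses value.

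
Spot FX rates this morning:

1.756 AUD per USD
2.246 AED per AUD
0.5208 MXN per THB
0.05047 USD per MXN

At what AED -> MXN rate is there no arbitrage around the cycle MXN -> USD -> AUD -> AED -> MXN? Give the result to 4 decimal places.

5.0238

Known legs of the cycle: 0.05047 × 1.756 × 2.246 = 0.19905246872
For no arbitrage the full-cycle product must be 1, so the missing rate is 1 / 0.19905246872 ≈ 5.023801.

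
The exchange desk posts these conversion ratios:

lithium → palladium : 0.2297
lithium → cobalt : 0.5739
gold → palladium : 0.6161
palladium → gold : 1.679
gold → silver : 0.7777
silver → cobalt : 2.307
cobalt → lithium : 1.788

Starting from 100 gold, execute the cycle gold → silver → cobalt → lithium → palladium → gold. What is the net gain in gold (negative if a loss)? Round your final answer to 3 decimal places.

23.720

100 gold × 0.7777 = 77.77 silver
77.77 silver × 2.307 = 179.41539 cobalt
179.41539 cobalt × 1.788 = 320.79471732 lithium
320.79471732 lithium × 0.2297 = 73.686546568404 palladium
73.686546568404 palladium × 1.679 = 123.719711688350316 gold
Net change: 123.719711688350316 − 100 = 23.719711688350316 gold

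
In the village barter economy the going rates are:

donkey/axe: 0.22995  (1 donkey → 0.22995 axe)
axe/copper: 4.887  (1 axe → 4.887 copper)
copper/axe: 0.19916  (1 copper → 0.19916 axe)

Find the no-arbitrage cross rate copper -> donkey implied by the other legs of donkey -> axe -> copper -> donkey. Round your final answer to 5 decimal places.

0.88987

Known legs of the cycle: 0.22995 × 4.887 = 1.12376565
For no arbitrage the full-cycle product must be 1, so the missing rate is 1 / 1.12376565 ≈ 0.8898652.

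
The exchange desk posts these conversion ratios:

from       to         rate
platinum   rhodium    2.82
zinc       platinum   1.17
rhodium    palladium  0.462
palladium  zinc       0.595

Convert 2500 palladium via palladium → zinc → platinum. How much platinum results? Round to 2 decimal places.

1740.38

2500 palladium × 0.595 = 1487.5 zinc
1487.5 zinc × 1.17 = 1740.375 platinum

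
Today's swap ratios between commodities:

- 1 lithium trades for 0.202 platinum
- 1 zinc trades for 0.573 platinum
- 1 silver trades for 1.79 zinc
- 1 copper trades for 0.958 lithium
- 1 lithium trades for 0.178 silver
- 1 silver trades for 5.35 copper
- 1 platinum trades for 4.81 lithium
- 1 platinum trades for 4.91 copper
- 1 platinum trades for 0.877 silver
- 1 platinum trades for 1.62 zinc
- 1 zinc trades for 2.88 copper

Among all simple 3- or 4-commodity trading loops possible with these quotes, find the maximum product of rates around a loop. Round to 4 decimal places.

0.9502

copper→lithium→platinum→copper: 0.958 × 0.202 × 4.91 = 0.95016
copper→lithium→silver→copper: 0.958 × 0.178 × 5.35 = 0.91230
copper→lithium→platinum→silver→copper: 0.958 × 0.202 × 0.877 × 5.35 = 0.90797
zinc→copper→lithium→platinum→zinc: 2.88 × 0.958 × 0.202 × 1.62 = 0.90287
zinc→platinum→silver→zinc: 0.573 × 0.877 × 1.79 = 0.89951
zinc→copper→lithium→silver→zinc: 2.88 × 0.958 × 0.178 × 1.79 = 0.87909
zinc→platinum→lithium→silver→zinc: 0.573 × 4.81 × 0.178 × 1.79 = 0.87816
Maximum is copper→lithium→platinum→copper at 0.9502; no arbitrage — every cycle loses value.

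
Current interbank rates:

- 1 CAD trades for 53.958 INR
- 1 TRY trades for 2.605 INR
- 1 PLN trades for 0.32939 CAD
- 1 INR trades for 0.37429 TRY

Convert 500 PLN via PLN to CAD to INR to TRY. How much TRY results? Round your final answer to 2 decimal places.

3326.17

500 PLN × 0.32939 = 164.695 CAD
164.695 CAD × 53.958 = 8886.61281 INR
8886.61281 INR × 0.37429 = 3326.1703086549 TRY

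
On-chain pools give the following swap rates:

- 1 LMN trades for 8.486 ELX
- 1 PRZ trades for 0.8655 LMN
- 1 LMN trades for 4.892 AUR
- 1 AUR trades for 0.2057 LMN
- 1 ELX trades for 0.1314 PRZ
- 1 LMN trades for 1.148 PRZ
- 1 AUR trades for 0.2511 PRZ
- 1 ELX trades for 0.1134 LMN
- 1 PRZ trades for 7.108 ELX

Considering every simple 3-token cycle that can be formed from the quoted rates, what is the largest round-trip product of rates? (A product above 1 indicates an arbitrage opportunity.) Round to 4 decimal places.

1.0632

LMN→AUR→PRZ→LMN: 4.892 × 0.2511 × 0.8655 = 1.06316
ELX→PRZ→LMN→ELX: 0.1314 × 0.8655 × 8.486 = 0.96508
ELX→LMN→PRZ→ELX: 0.1134 × 1.148 × 7.108 = 0.92534
Maximum is LMN→AUR→PRZ→LMN at 1.0632; arbitrage exists.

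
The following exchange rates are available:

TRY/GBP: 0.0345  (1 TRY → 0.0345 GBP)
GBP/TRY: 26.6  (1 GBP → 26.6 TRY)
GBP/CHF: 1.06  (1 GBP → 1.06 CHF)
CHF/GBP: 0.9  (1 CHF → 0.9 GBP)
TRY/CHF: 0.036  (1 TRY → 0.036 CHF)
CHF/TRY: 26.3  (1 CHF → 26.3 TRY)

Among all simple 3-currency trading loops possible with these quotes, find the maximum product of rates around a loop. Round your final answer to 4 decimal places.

TRY→GBP→CHF→TRY: 0.0345 × 1.06 × 26.3 = 0.96179
TRY→CHF→GBP→TRY: 0.036 × 0.9 × 26.6 = 0.86184
Maximum is TRY→GBP→CHF→TRY at 0.9618; no arbitrage — every cycle loses value.

0.9618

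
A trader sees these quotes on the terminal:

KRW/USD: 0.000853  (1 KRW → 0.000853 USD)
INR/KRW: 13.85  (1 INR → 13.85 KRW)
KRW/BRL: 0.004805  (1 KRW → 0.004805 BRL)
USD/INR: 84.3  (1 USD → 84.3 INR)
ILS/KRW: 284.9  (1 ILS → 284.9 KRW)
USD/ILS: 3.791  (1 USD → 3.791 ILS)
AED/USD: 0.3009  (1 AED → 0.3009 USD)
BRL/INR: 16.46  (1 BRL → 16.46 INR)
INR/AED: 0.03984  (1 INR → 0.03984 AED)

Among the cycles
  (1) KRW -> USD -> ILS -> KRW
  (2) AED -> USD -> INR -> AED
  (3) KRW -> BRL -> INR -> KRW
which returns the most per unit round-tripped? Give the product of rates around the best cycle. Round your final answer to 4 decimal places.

(1) 0.000853 × 3.791 × 284.9 = 0.92129
(2) 0.3009 × 84.3 × 0.03984 = 1.01058
(3) 0.004805 × 16.46 × 13.85 = 1.09540
Highest is cycle (3) at 1.0954 (>1, arbitrage).

1.0954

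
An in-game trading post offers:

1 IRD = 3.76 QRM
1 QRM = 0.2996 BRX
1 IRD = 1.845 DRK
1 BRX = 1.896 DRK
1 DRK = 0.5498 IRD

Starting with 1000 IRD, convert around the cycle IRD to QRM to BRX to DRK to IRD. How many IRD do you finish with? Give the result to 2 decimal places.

1000 IRD × 3.76 = 3760 QRM
3760 QRM × 0.2996 = 1126.496 BRX
1126.496 BRX × 1.896 = 2135.836416 DRK
2135.836416 DRK × 0.5498 = 1174.2828615168 IRD

1174.28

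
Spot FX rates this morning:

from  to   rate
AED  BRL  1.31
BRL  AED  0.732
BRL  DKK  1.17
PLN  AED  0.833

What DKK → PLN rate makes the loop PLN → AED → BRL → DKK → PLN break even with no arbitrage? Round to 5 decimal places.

Known legs of the cycle: 0.833 × 1.31 × 1.17 = 1.2767391
For no arbitrage the full-cycle product must be 1, so the missing rate is 1 / 1.2767391 ≈ 0.7832454.

0.78325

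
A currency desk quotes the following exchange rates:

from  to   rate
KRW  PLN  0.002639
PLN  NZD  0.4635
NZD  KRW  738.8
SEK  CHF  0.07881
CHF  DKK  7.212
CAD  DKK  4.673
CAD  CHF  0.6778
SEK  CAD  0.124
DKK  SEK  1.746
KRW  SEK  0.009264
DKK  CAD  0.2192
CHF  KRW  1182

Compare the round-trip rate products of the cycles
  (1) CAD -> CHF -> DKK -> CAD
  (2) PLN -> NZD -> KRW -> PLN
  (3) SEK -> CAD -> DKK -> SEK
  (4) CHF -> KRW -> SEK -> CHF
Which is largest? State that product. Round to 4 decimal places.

(1) 0.6778 × 7.212 × 0.2192 = 1.07151
(2) 0.4635 × 738.8 × 0.002639 = 0.90368
(3) 0.124 × 4.673 × 1.746 = 1.01172
(4) 1182 × 0.009264 × 0.07881 = 0.86297
Highest is cycle (1) at 1.0715 (>1, arbitrage).

1.0715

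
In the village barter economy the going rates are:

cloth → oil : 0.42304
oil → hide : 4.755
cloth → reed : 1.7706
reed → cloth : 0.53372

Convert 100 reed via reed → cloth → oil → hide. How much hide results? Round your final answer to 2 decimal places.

100 reed × 0.53372 = 53.372 cloth
53.372 cloth × 0.42304 = 22.57849088 oil
22.57849088 oil × 4.755 = 107.3607241344 hide

107.36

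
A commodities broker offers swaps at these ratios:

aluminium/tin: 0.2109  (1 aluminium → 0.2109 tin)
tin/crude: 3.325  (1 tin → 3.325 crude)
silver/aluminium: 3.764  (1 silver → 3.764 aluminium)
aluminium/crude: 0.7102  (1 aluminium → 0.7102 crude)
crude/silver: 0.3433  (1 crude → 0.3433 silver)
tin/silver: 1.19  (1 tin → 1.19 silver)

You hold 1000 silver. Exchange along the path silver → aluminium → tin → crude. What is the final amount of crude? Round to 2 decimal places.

1000 silver × 3.764 = 3764 aluminium
3764 aluminium × 0.2109 = 793.8276 tin
793.8276 tin × 3.325 = 2639.47677 crude

2639.48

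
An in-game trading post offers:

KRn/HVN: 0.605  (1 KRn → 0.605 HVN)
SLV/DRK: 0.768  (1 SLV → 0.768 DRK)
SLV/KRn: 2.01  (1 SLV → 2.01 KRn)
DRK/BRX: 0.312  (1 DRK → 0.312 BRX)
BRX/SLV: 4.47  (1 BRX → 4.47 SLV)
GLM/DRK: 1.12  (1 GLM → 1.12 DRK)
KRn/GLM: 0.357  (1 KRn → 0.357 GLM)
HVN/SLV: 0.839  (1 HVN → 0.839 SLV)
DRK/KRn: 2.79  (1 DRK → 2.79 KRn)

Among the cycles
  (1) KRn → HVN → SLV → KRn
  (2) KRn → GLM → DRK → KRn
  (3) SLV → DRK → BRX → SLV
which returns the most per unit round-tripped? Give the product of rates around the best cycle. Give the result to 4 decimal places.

1.1156

(1) 0.605 × 0.839 × 2.01 = 1.02027
(2) 0.357 × 1.12 × 2.79 = 1.11555
(3) 0.768 × 0.312 × 4.47 = 1.07108
Highest is cycle (2) at 1.1156 (>1, arbitrage).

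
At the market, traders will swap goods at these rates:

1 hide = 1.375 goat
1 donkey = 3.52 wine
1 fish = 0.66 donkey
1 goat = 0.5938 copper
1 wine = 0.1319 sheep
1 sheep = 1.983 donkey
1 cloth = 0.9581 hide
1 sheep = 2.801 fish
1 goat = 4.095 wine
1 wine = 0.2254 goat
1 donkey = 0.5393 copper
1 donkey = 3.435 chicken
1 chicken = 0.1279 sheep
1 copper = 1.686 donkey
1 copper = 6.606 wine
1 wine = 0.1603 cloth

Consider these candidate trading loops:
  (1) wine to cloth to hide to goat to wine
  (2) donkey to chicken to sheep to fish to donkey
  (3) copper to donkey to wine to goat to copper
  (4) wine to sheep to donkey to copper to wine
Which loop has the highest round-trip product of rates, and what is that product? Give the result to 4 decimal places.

(1) 0.1603 × 0.9581 × 1.375 × 4.095 = 0.86477
(2) 3.435 × 0.1279 × 2.801 × 0.66 = 0.81218
(3) 1.686 × 3.52 × 0.2254 × 0.5938 = 0.79432
(4) 0.1319 × 1.983 × 0.5393 × 6.606 = 0.93183
Highest is cycle (4) at 0.9318 (≤1, no arbitrage).

0.9318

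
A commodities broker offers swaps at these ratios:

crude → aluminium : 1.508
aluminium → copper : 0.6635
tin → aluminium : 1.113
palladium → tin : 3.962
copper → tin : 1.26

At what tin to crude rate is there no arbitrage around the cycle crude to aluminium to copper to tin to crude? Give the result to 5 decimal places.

Known legs of the cycle: 1.508 × 0.6635 × 1.26 = 1.26070308
For no arbitrage the full-cycle product must be 1, so the missing rate is 1 / 1.26070308 ≈ 0.7932082.

0.79321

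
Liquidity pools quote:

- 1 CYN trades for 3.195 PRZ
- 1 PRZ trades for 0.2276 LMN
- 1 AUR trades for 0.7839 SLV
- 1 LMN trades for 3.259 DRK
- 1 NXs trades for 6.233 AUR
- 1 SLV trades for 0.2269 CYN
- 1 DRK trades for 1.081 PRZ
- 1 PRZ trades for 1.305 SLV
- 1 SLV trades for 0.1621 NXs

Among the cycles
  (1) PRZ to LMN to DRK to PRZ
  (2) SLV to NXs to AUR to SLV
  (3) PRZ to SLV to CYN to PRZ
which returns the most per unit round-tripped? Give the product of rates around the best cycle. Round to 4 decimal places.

(1) 0.2276 × 3.259 × 1.081 = 0.80183
(2) 0.1621 × 6.233 × 0.7839 = 0.79203
(3) 1.305 × 0.2269 × 3.195 = 0.94605
Highest is cycle (3) at 0.9461 (≤1, no arbitrage).

0.9461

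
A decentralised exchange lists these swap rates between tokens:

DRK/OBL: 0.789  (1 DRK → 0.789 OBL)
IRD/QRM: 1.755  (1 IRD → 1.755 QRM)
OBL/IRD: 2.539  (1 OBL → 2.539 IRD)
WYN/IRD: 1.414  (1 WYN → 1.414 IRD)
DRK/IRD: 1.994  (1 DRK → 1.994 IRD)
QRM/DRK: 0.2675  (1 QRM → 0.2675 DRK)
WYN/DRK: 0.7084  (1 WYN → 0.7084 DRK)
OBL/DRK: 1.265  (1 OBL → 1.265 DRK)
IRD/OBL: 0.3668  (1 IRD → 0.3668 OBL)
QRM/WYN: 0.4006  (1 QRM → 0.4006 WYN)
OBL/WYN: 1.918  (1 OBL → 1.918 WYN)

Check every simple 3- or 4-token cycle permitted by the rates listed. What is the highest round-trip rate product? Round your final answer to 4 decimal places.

DRK→OBL→WYN→DRK: 0.789 × 1.918 × 0.7084 = 1.07202
IRD→OBL→WYN→IRD: 0.3668 × 1.918 × 1.414 = 0.99478
QRM→WYN→IRD→QRM: 0.4006 × 1.414 × 1.755 = 0.99412
IRD→OBL→WYN→DRK→IRD: 0.3668 × 1.918 × 0.7084 × 1.994 = 0.99376
QRM→WYN→DRK→IRD→QRM: 0.4006 × 0.7084 × 1.994 × 1.755 = 0.99310
QRM→DRK→OBL→IRD→QRM: 0.2675 × 0.789 × 2.539 × 1.755 = 0.94046
QRM→DRK→IRD→QRM: 0.2675 × 1.994 × 1.755 = 0.93611
IRD→OBL→DRK→IRD: 0.3668 × 1.265 × 1.994 = 0.92522
Maximum is DRK→OBL→WYN→DRK at 1.0720; arbitrage exists.

1.0720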